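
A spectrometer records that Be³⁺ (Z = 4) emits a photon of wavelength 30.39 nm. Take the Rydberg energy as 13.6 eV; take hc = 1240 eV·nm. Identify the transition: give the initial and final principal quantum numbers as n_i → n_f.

n_i = 4, n_f = 2

The photon energy is ΔE = hc/λ = 1240 / 30.39 = 40.80 eV.
With Z = 4, ΔE = 217.6 × (1/n_f² − 1/n_i²), so 1/n_f² − 1/n_i² = 0.1875.
Trying n_f = 2 gives 1/n_i² = 0.06249, i.e. n_i ≈ 4; this pair matches.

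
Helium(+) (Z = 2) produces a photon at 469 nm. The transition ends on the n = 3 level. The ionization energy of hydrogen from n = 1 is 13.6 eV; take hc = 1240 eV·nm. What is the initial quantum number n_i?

The photon energy is ΔE = hc/λ = 1240 / 469 = 2.644 eV.
With Z = 2, ΔE = 54.40 × (1/n_f² − 1/n_i²), so 1/n_f² − 1/n_i² = 0.04860.
With n_f = 3: 1/n_i² = 1/9 − 0.04860 = 0.06251, so n_i ≈ 4.00.

n_i = 4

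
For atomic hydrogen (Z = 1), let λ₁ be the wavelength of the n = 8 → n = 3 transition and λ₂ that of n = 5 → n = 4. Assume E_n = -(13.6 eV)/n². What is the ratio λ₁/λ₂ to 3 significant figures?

0.236

λ ∝ 1/ΔE ∝ 1/(1/n_f² − 1/n_i²), and the Z² and hc factors cancel in the ratio.
λ₁/λ₂ = (1/4² − 1/5²)/(1/3² − 1/8²) = 0.02250/0.09549 = 0.236.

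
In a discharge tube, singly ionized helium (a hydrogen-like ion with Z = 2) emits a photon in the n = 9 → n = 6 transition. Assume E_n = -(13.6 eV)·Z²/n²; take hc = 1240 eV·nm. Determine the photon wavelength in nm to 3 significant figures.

1480 nm

For Z = 2 the level energies scale as Z², so the effective Rydberg energy is 13.6 × 4 = 54.40 eV.
ΔE = 54.40 × (1/6² − 1/9²) = 54.40 × 0.01543 = 0.8395 eV.
λ = hc/ΔE = 1240 / 0.8395 = 1480 nm.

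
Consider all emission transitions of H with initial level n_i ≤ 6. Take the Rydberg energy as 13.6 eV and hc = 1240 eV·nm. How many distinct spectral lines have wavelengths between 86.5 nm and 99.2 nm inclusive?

Enumerate all n_i → n_f pairs with 1 ≤ n_f < n_i ≤ 6 and compute λ = 1240 / [13.6·1·(1/n_f² − 1/n_i²)].
Lines falling in [86.5, 99.2] nm: 6→1 (93.78 nm), 5→1 (94.98 nm), 4→1 (97.25 nm).

3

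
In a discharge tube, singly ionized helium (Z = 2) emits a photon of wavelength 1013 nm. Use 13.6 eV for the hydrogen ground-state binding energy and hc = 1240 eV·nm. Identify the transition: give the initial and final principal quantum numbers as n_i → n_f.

The photon energy is ΔE = hc/λ = 1240 / 1013 = 1.224 eV.
With Z = 2, ΔE = 54.40 × (1/n_f² − 1/n_i²), so 1/n_f² − 1/n_i² = 0.02250.
Trying n_f = 4 gives 1/n_i² = 0.04000, i.e. n_i ≈ 5; this pair matches.

n_i = 5, n_f = 4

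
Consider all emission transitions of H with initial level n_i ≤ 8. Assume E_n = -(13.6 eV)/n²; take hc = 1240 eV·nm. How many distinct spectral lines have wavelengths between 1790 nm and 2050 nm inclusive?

2

Enumerate all n_i → n_f pairs with 1 ≤ n_f < n_i ≤ 8 and compute λ = 1240 / [13.6·1·(1/n_f² − 1/n_i²)].
Lines falling in [1790, 2050] nm: 4→3 (1876 nm), 8→4 (1945 nm).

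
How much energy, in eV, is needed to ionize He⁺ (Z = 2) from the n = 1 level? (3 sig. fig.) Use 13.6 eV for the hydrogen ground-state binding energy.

E_n = −13.6 Z²/n² = −54.40/n² eV for Z = 2.
E_1 = −54.40/1 = −54.4 eV, so ionization (to E = 0) requires 54.4 eV.

54.4 eV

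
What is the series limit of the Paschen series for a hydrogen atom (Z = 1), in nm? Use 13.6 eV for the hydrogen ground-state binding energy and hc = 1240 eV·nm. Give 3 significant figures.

The Paschen series has lower level n_f = 3; the series limit corresponds to n_i → ∞.
ΔE_max = 13.6 × 1 / 3² = 1.511 eV.
λ_min = 1240 / 1.511 = 821 nm.

821 nm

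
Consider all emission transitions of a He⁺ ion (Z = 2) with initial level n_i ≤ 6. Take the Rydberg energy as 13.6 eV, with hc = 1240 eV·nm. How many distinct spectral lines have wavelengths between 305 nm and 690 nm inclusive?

3

Enumerate all n_i → n_f pairs with 1 ≤ n_f < n_i ≤ 6 and compute λ = 1240 / [13.6·4·(1/n_f² − 1/n_i²)].
Lines falling in [305, 690] nm: 5→3 (320.5 nm), 4→3 (468.9 nm), 6→4 (656.5 nm).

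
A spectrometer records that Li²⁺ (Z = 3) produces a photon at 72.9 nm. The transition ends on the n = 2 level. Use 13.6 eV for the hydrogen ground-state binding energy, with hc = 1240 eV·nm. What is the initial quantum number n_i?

The photon energy is ΔE = hc/λ = 1240 / 72.9 = 17.01 eV.
With Z = 3, ΔE = 122.4 × (1/n_f² − 1/n_i²), so 1/n_f² − 1/n_i² = 0.1390.
With n_f = 2: 1/n_i² = 1/4 − 0.1390 = 0.1110, so n_i ≈ 3.00.

n_i = 3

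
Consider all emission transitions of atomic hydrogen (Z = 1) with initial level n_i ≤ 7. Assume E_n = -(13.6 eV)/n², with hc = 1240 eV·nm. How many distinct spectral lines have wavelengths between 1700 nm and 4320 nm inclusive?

4

Enumerate all n_i → n_f pairs with 1 ≤ n_f < n_i ≤ 7 and compute λ = 1240 / [13.6·1·(1/n_f² − 1/n_i²)].
Lines falling in [1700, 4320] nm: 4→3 (1876 nm), 7→4 (2166 nm), 6→4 (2626 nm), 5→4 (4052 nm).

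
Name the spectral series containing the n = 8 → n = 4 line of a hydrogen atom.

Brackett

The series is set by the lower level: n_f = 4 is the Brackett series.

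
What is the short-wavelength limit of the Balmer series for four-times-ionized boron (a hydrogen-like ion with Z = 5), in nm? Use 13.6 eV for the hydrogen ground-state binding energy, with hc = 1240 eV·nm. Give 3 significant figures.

The Balmer series has lower level n_f = 2; the series limit corresponds to n_i → ∞.
ΔE_max = 13.6 × 25 / 2² = 85.00 eV.
λ_min = 1240 / 85.00 = 14.6 nm.

14.6 nm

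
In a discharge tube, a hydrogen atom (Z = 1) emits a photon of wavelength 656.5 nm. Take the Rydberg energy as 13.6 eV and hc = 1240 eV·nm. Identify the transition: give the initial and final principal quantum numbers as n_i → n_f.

n_i = 3, n_f = 2

The photon energy is ΔE = hc/λ = 1240 / 656.5 = 1.889 eV.
With Z = 1, ΔE = 13.60 × (1/n_f² − 1/n_i²), so 1/n_f² − 1/n_i² = 0.1389.
Trying n_f = 2 gives 1/n_i² = 0.1111, i.e. n_i ≈ 3; this pair matches.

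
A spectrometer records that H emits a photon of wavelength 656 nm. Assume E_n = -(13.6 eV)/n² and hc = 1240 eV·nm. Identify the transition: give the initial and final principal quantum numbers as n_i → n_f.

n_i = 3, n_f = 2

The photon energy is ΔE = hc/λ = 1240 / 656 = 1.890 eV.
With Z = 1, ΔE = 13.60 × (1/n_f² − 1/n_i²), so 1/n_f² − 1/n_i² = 0.1390.
Trying n_f = 2 gives 1/n_i² = 0.1110, i.e. n_i ≈ 3; this pair matches.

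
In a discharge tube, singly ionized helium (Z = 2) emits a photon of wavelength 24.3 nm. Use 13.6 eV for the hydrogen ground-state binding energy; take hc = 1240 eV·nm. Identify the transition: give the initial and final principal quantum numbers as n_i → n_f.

The photon energy is ΔE = hc/λ = 1240 / 24.3 = 51.03 eV.
With Z = 2, ΔE = 54.40 × (1/n_f² − 1/n_i²), so 1/n_f² − 1/n_i² = 0.9380.
Trying n_f = 1 gives 1/n_i² = 0.06197, i.e. n_i ≈ 4; this pair matches.

n_i = 4, n_f = 1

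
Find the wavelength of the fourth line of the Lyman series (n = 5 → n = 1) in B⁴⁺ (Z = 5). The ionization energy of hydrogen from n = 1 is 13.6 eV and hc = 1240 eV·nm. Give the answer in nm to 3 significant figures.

The Lyman series terminates on n_f = 1; the fourth line has n_i = 1+4 = 5.
ΔE = 340.0 × (1/1² − 1/5²) = 326.4 eV.
λ = 1240 / 326.4 = 3.80 nm.

3.80 nm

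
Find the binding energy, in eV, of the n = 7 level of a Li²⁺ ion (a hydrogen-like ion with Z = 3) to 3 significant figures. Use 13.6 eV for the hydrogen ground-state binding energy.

2.50 eV

E_n = −13.6 Z²/n² = −122.4/n² eV for Z = 3.
E_7 = −122.4/49 = −2.50 eV, so ionization (to E = 0) requires 2.50 eV.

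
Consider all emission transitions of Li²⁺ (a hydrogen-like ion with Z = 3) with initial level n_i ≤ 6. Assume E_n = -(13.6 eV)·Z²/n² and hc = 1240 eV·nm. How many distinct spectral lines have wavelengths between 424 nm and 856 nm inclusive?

2

Enumerate all n_i → n_f pairs with 1 ≤ n_f < n_i ≤ 6 and compute λ = 1240 / [13.6·9·(1/n_f² − 1/n_i²)].
Lines falling in [424, 856] nm: 5→4 (450.3 nm), 6→5 (828.9 nm).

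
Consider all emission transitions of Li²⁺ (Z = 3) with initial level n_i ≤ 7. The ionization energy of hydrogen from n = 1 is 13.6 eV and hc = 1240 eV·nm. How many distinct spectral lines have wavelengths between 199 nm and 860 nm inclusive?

6

Enumerate all n_i → n_f pairs with 1 ≤ n_f < n_i ≤ 7 and compute λ = 1240 / [13.6·9·(1/n_f² − 1/n_i²)].
Lines falling in [199, 860] nm: 4→3 (208.4 nm), 7→4 (240.7 nm), 6→4 (291.8 nm), 5→4 (450.3 nm), 7→5 (517.1 nm), 6→5 (828.9 nm).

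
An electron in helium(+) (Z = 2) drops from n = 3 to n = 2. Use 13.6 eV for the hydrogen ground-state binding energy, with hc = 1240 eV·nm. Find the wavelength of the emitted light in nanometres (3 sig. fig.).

164 nm

For Z = 2 the level energies scale as Z², so the effective Rydberg energy is 13.6 × 4 = 54.40 eV.
ΔE = 54.40 × (1/2² − 1/3²) = 54.40 × 0.1389 = 7.556 eV.
λ = hc/ΔE = 1240 / 7.556 = 164 nm.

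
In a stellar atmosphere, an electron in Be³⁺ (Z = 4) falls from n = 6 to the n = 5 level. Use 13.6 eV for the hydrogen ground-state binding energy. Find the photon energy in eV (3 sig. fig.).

2.66 eV

The Bohr energies scale as Z², so for Z = 4: E_n = −217.6/n² eV.
E_6 = −217.6/36 = −6.044 eV and E_5 = −217.6/25 = −8.704 eV.
The photon energy is |E_6 − E_5| = 2.66 eV.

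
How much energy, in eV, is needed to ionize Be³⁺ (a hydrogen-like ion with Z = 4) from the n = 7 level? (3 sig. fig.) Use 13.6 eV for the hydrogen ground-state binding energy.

E_n = −13.6 Z²/n² = −217.6/n² eV for Z = 4.
E_7 = −217.6/49 = −4.44 eV, so ionization (to E = 0) requires 4.44 eV.

4.44 eV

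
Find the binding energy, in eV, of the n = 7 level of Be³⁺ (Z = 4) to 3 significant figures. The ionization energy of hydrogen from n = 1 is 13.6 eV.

4.44 eV

E_n = −13.6 Z²/n² = −217.6/n² eV for Z = 4.
E_7 = −217.6/49 = −4.44 eV, so ionization (to E = 0) requires 4.44 eV.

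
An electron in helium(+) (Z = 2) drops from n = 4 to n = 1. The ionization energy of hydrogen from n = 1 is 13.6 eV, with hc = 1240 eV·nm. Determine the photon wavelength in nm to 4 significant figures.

For Z = 2 the level energies scale as Z², so the effective Rydberg energy is 13.6 × 4 = 54.40 eV.
ΔE = 54.40 × (1/1² − 1/4²) = 54.40 × 0.9375 = 51.00 eV.
λ = hc/ΔE = 1240 / 51.00 = 24.31 nm.

24.31 nm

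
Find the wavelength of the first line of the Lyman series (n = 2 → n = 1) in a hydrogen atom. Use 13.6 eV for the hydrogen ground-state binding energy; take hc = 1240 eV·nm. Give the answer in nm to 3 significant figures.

The Lyman series terminates on n_f = 1; the first line has n_i = 1+1 = 2.
ΔE = 13.60 × (1/1² − 1/2²) = 10.20 eV.
λ = 1240 / 10.20 = 122 nm.

122 nm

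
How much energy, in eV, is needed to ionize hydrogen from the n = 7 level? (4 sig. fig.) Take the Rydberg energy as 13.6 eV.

E_7 = −13.60/49 = −0.2776 eV, so ionization (to E = 0) requires 0.2776 eV.

0.2776 eV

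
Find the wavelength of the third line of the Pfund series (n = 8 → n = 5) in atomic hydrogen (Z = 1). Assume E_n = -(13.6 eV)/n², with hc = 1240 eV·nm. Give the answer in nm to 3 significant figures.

3740 nm

The Pfund series terminates on n_f = 5; the third line has n_i = 5+3 = 8.
ΔE = 13.60 × (1/5² − 1/8²) = 0.3315 eV.
λ = 1240 / 0.3315 = 3740 nm.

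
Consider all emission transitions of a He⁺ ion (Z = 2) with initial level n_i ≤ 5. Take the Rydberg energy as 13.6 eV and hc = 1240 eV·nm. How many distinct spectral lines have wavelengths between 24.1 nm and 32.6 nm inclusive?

3

Enumerate all n_i → n_f pairs with 1 ≤ n_f < n_i ≤ 5 and compute λ = 1240 / [13.6·4·(1/n_f² − 1/n_i²)].
Lines falling in [24.1, 32.6] nm: 4→1 (24.31 nm), 3→1 (25.64 nm), 2→1 (30.39 nm).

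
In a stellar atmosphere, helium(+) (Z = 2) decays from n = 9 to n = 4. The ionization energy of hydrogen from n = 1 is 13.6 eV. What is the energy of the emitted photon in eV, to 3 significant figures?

The Bohr energies scale as Z², so for Z = 2: E_n = −54.40/n² eV.
E_9 = −54.40/81 = −0.6716 eV and E_4 = −54.40/16 = −3.400 eV.
The photon energy is |E_9 − E_4| = 2.73 eV.

2.73 eV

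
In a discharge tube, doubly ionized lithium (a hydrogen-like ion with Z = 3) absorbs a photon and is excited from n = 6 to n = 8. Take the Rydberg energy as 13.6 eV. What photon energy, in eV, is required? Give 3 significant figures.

The Bohr energies scale as Z², so for Z = 3: E_n = −122.4/n² eV.
E_8 = −122.4/64 = −1.913 eV and E_6 = −122.4/36 = −3.400 eV.
The photon energy is |E_8 − E_6| = 1.49 eV.

1.49 eV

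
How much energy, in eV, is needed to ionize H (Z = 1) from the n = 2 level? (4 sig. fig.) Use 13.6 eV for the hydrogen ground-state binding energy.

3.400 eV

E_2 = −13.60/4 = −3.400 eV, so ionization (to E = 0) requires 3.400 eV.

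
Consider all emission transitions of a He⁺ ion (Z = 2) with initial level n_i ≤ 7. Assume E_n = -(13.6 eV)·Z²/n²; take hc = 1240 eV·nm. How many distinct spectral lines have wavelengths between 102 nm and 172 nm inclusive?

4

Enumerate all n_i → n_f pairs with 1 ≤ n_f < n_i ≤ 7 and compute λ = 1240 / [13.6·4·(1/n_f² − 1/n_i²)].
Lines falling in [102, 172] nm: 6→2 (102.6 nm), 5→2 (108.5 nm), 4→2 (121.6 nm), 3→2 (164.1 nm).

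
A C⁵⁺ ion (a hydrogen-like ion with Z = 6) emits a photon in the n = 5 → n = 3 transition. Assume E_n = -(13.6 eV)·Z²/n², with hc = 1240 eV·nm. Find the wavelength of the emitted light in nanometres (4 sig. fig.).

For Z = 6 the level energies scale as Z², so the effective Rydberg energy is 13.6 × 36 = 489.6 eV.
ΔE = 489.6 × (1/3² − 1/5²) = 489.6 × 0.07111 = 34.82 eV.
λ = hc/ΔE = 1240 / 34.82 = 35.62 nm.

35.62 nm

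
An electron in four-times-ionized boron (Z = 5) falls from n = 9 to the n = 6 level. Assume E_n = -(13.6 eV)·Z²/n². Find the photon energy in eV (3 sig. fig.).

The Bohr energies scale as Z², so for Z = 5: E_n = −340.0/n² eV.
E_9 = −340.0/81 = −4.198 eV and E_6 = −340.0/36 = −9.444 eV.
The photon energy is |E_9 − E_6| = 5.25 eV.

5.25 eV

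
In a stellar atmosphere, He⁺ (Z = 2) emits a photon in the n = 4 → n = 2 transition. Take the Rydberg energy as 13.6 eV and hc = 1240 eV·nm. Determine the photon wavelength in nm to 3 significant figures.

122 nm

For Z = 2 the level energies scale as Z², so the effective Rydberg energy is 13.6 × 4 = 54.40 eV.
ΔE = 54.40 × (1/2² − 1/4²) = 54.40 × 0.1875 = 10.20 eV.
λ = hc/ΔE = 1240 / 10.20 = 122 nm.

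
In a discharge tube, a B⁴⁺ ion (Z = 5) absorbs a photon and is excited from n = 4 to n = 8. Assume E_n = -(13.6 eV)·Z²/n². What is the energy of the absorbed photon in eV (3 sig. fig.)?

15.9 eV

The Bohr energies scale as Z², so for Z = 5: E_n = −340.0/n² eV.
E_8 = −340.0/64 = −5.313 eV and E_4 = −340.0/16 = −21.25 eV.
The photon energy is |E_8 − E_4| = 15.9 eV.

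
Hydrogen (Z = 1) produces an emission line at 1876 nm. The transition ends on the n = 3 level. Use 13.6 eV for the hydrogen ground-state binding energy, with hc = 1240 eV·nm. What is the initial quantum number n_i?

n_i = 4

The photon energy is ΔE = hc/λ = 1240 / 1876 = 0.6610 eV.
With Z = 1, ΔE = 13.60 × (1/n_f² − 1/n_i²), so 1/n_f² − 1/n_i² = 0.04860.
With n_f = 3: 1/n_i² = 1/9 − 0.04860 = 0.06251, so n_i ≈ 4.00.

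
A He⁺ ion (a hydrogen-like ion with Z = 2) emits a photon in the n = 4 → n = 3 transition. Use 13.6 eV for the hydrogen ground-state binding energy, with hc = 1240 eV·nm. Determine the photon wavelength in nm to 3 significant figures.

469 nm

For Z = 2 the level energies scale as Z², so the effective Rydberg energy is 13.6 × 4 = 54.40 eV.
ΔE = 54.40 × (1/3² − 1/4²) = 54.40 × 0.04861 = 2.644 eV.
λ = hc/ΔE = 1240 / 2.644 = 469 nm.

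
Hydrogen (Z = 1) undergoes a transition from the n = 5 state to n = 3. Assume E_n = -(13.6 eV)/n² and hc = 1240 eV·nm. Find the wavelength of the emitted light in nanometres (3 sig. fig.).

ΔE = 13.60 × (1/3² − 1/5²) = 13.60 × 0.07111 = 0.9671 eV.
λ = hc/ΔE = 1240 / 0.9671 = 1280 nm.
This line belongs to the Paschen series.

1280 nm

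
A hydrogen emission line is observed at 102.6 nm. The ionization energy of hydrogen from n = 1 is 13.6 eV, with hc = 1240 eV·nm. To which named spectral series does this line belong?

ΔE = 1240/102.6 = 12.09 eV.
This matches 13.6 × (1/1² − 1/3²), so n_f = 1: the Lyman series.

Lyman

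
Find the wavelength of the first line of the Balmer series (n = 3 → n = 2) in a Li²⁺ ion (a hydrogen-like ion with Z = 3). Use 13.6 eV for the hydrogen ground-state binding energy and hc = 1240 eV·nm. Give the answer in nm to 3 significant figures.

The Balmer series terminates on n_f = 2; the first line has n_i = 2+1 = 3.
ΔE = 122.4 × (1/2² − 1/3²) = 17.00 eV.
λ = 1240 / 17.00 = 72.9 nm.

72.9 nm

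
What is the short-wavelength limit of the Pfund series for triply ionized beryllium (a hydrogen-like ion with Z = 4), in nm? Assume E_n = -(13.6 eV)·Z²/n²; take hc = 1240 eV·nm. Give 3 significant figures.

The Pfund series has lower level n_f = 5; the series limit corresponds to n_i → ∞.
ΔE_max = 13.6 × 16 / 5² = 8.704 eV.
λ_min = 1240 / 8.704 = 142 nm.

142 nm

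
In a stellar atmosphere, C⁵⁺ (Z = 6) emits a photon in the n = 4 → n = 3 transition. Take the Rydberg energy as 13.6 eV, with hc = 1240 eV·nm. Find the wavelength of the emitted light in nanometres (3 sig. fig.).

52.1 nm

For Z = 6 the level energies scale as Z², so the effective Rydberg energy is 13.6 × 36 = 489.6 eV.
ΔE = 489.6 × (1/3² − 1/4²) = 489.6 × 0.04861 = 23.80 eV.
λ = hc/ΔE = 1240 / 23.80 = 52.1 nm.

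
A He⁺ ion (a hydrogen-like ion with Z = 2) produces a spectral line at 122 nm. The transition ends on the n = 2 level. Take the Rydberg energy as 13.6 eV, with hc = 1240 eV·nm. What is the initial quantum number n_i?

The photon energy is ΔE = hc/λ = 1240 / 122 = 10.16 eV.
With Z = 2, ΔE = 54.40 × (1/n_f² − 1/n_i²), so 1/n_f² − 1/n_i² = 0.1868.
With n_f = 2: 1/n_i² = 1/4 − 0.1868 = 0.06316, so n_i ≈ 3.98.

n_i = 4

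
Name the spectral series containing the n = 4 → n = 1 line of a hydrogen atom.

Lyman

The series is set by the lower level: n_f = 1 is the Lyman series.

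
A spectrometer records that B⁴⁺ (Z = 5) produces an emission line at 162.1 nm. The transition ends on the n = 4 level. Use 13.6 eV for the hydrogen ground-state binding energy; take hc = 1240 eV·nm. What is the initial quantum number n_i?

The photon energy is ΔE = hc/λ = 1240 / 162.1 = 7.650 eV.
With Z = 5, ΔE = 340.0 × (1/n_f² − 1/n_i²), so 1/n_f² − 1/n_i² = 0.02250.
With n_f = 4: 1/n_i² = 1/16 − 0.02250 = 0.04000, so n_i ≈ 5.00.

n_i = 5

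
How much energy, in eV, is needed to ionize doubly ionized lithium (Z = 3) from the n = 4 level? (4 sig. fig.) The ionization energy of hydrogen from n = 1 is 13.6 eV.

E_n = −13.6 Z²/n² = −122.4/n² eV for Z = 3.
E_4 = −122.4/16 = −7.650 eV, so ionization (to E = 0) requires 7.650 eV.

7.650 eV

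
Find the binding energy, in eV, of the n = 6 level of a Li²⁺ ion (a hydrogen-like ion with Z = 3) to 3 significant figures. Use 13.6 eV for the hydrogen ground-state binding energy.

E_n = −13.6 Z²/n² = −122.4/n² eV for Z = 3.
E_6 = −122.4/36 = −3.40 eV, so ionization (to E = 0) requires 3.40 eV.

3.40 eV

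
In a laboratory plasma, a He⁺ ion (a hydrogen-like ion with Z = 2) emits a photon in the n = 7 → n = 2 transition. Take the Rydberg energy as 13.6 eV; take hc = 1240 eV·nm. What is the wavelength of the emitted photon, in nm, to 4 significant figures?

99.28 nm

For Z = 2 the level energies scale as Z², so the effective Rydberg energy is 13.6 × 4 = 54.40 eV.
ΔE = 54.40 × (1/2² − 1/7²) = 54.40 × 0.2296 = 12.49 eV.
λ = hc/ΔE = 1240 / 12.49 = 99.28 nm.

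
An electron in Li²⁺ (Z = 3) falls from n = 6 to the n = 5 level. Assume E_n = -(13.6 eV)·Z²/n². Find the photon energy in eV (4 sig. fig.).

1.496 eV

The Bohr energies scale as Z², so for Z = 3: E_n = −122.4/n² eV.
E_6 = −122.4/36 = −3.400 eV and E_5 = −122.4/25 = −4.896 eV.
The photon energy is |E_6 − E_5| = 1.496 eV.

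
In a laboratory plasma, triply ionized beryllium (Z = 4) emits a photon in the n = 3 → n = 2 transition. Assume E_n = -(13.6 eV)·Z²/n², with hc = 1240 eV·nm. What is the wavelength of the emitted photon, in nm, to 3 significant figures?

For Z = 4 the level energies scale as Z², so the effective Rydberg energy is 13.6 × 16 = 217.6 eV.
ΔE = 217.6 × (1/2² − 1/3²) = 217.6 × 0.1389 = 30.22 eV.
λ = hc/ΔE = 1240 / 30.22 = 41.0 nm.

41.0 nm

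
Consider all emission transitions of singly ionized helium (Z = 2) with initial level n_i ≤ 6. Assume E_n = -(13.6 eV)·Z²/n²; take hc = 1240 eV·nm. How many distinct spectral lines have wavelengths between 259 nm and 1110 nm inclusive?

Enumerate all n_i → n_f pairs with 1 ≤ n_f < n_i ≤ 6 and compute λ = 1240 / [13.6·4·(1/n_f² − 1/n_i²)].
Lines falling in [259, 1110] nm: 6→3 (273.5 nm), 5→3 (320.5 nm), 4→3 (468.9 nm), 6→4 (656.5 nm), 5→4 (1013 nm).

5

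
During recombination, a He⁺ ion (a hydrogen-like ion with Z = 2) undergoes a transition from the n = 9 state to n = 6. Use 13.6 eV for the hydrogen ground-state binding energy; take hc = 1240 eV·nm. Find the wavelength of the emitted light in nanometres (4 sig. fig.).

1477 nm

For Z = 2 the level energies scale as Z², so the effective Rydberg energy is 13.6 × 4 = 54.40 eV.
ΔE = 54.40 × (1/6² − 1/9²) = 54.40 × 0.01543 = 0.8395 eV.
λ = hc/ΔE = 1240 / 0.8395 = 1477 nm.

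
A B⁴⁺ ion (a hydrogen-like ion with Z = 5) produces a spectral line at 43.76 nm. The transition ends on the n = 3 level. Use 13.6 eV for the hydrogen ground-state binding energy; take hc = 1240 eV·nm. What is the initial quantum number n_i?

The photon energy is ΔE = hc/λ = 1240 / 43.76 = 28.34 eV.
With Z = 5, ΔE = 340.0 × (1/n_f² − 1/n_i²), so 1/n_f² − 1/n_i² = 0.08334.
With n_f = 3: 1/n_i² = 1/9 − 0.08334 = 0.02777, so n_i ≈ 6.00.

n_i = 6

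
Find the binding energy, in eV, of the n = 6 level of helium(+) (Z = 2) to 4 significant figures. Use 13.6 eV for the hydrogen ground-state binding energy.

1.511 eV

E_n = −13.6 Z²/n² = −54.40/n² eV for Z = 2.
E_6 = −54.40/36 = −1.511 eV, so ionization (to E = 0) requires 1.511 eV.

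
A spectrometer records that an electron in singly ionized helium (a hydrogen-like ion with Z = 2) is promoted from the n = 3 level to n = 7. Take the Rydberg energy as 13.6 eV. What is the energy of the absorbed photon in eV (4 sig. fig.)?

The Bohr energies scale as Z², so for Z = 2: E_n = −54.40/n² eV.
E_7 = −54.40/49 = −1.110 eV and E_3 = −54.40/9 = −6.044 eV.
The photon energy is |E_7 − E_3| = 4.934 eV.

4.934 eV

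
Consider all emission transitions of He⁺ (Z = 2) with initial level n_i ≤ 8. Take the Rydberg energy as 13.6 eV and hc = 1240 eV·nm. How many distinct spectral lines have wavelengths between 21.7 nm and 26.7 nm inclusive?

Enumerate all n_i → n_f pairs with 1 ≤ n_f < n_i ≤ 8 and compute λ = 1240 / [13.6·4·(1/n_f² − 1/n_i²)].
Lines falling in [21.7, 26.7] nm: 8→1 (23.16 nm), 7→1 (23.27 nm), 6→1 (23.45 nm), 5→1 (23.74 nm), 4→1 (24.31 nm), 3→1 (25.64 nm).

6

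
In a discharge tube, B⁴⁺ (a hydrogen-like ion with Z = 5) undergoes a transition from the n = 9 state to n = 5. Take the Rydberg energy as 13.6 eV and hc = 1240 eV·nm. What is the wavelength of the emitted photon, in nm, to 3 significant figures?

132 nm

For Z = 5 the level energies scale as Z², so the effective Rydberg energy is 13.6 × 25 = 340.0 eV.
ΔE = 340.0 × (1/5² − 1/9²) = 340.0 × 0.02765 = 9.402 eV.
λ = hc/ΔE = 1240 / 9.402 = 132 nm.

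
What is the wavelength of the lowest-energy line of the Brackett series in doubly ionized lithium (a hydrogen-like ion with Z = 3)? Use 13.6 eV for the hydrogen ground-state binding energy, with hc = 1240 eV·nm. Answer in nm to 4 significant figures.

450.3 nm

The Brackett series terminates on n_f = 4; the first line has n_i = 4+1 = 5.
ΔE = 122.4 × (1/4² − 1/5²) = 2.754 eV.
λ = 1240 / 2.754 = 450.3 nm.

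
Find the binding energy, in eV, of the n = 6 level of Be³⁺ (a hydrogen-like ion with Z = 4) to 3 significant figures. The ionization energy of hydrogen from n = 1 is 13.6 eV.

6.04 eV

E_n = −13.6 Z²/n² = −217.6/n² eV for Z = 4.
E_6 = −217.6/36 = −6.04 eV, so ionization (to E = 0) requires 6.04 eV.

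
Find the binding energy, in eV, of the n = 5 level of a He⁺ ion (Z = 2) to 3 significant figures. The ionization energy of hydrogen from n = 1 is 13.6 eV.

2.18 eV

E_n = −13.6 Z²/n² = −54.40/n² eV for Z = 2.
E_5 = −54.40/25 = −2.18 eV, so ionization (to E = 0) requires 2.18 eV.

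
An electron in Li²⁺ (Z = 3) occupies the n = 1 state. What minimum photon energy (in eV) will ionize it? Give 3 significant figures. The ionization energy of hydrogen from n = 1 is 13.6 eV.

E_n = −13.6 Z²/n² = −122.4/n² eV for Z = 3.
E_1 = −122.4/1 = −122 eV, so ionization (to E = 0) requires 122 eV.

122 eV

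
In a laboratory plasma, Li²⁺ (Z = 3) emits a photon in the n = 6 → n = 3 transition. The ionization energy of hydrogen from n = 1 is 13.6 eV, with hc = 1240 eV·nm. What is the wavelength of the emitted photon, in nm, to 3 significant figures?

122 nm

For Z = 3 the level energies scale as Z², so the effective Rydberg energy is 13.6 × 9 = 122.4 eV.
ΔE = 122.4 × (1/3² − 1/6²) = 122.4 × 0.08333 = 10.20 eV.
λ = hc/ΔE = 1240 / 10.20 = 122 nm.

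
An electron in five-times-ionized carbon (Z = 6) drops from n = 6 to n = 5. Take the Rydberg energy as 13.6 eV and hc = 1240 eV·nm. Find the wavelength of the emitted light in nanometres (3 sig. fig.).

For Z = 6 the level energies scale as Z², so the effective Rydberg energy is 13.6 × 36 = 489.6 eV.
ΔE = 489.6 × (1/5² − 1/6²) = 489.6 × 0.01222 = 5.984 eV.
λ = hc/ΔE = 1240 / 5.984 = 207 nm.

207 nm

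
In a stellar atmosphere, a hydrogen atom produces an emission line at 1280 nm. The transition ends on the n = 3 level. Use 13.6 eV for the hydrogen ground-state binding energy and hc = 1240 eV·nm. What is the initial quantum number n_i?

n_i = 5

The photon energy is ΔE = hc/λ = 1240 / 1280 = 0.9688 eV.
With Z = 1, ΔE = 13.60 × (1/n_f² − 1/n_i²), so 1/n_f² − 1/n_i² = 0.07123.
With n_f = 3: 1/n_i² = 1/9 − 0.07123 = 0.03988, so n_i ≈ 5.01.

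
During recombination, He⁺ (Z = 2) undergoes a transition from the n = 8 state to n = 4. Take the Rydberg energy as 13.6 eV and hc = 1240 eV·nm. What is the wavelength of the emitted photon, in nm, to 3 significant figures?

For Z = 2 the level energies scale as Z², so the effective Rydberg energy is 13.6 × 4 = 54.40 eV.
ΔE = 54.40 × (1/4² − 1/8²) = 54.40 × 0.04688 = 2.550 eV.
λ = hc/ΔE = 1240 / 2.550 = 486 nm.

486 nm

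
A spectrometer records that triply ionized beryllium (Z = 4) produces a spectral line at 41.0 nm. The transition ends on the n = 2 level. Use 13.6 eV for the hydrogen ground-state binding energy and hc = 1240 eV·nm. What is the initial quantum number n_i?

The photon energy is ΔE = hc/λ = 1240 / 41.0 = 30.24 eV.
With Z = 4, ΔE = 217.6 × (1/n_f² − 1/n_i²), so 1/n_f² − 1/n_i² = 0.1390.
With n_f = 2: 1/n_i² = 1/4 − 0.1390 = 0.1110, so n_i ≈ 3.00.

n_i = 3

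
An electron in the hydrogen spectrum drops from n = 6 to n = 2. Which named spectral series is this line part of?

Balmer

The series is set by the lower level: n_f = 2 is the Balmer series.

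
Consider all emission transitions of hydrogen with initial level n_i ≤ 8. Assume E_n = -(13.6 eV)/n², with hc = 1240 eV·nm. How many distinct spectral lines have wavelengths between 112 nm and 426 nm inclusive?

4

Enumerate all n_i → n_f pairs with 1 ≤ n_f < n_i ≤ 8 and compute λ = 1240 / [13.6·1·(1/n_f² − 1/n_i²)].
Lines falling in [112, 426] nm: 2→1 (121.6 nm), 8→2 (389.0 nm), 7→2 (397.1 nm), 6→2 (410.3 nm).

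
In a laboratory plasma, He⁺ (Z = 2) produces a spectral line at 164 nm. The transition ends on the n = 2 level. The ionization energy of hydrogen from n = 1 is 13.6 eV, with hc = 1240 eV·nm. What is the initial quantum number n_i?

The photon energy is ΔE = hc/λ = 1240 / 164 = 7.561 eV.
With Z = 2, ΔE = 54.40 × (1/n_f² − 1/n_i²), so 1/n_f² − 1/n_i² = 0.1390.
With n_f = 2: 1/n_i² = 1/4 − 0.1390 = 0.1110, so n_i ≈ 3.00.

n_i = 3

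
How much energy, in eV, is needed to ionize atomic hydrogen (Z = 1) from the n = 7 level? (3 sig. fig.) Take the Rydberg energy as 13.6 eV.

E_7 = −13.60/49 = −0.278 eV, so ionization (to E = 0) requires 0.278 eV.

0.278 eV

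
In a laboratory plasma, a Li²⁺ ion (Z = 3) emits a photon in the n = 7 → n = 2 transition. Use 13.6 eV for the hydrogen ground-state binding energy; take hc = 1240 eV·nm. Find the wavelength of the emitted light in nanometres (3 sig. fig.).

For Z = 3 the level energies scale as Z², so the effective Rydberg energy is 13.6 × 9 = 122.4 eV.
ΔE = 122.4 × (1/2² − 1/7²) = 122.4 × 0.2296 = 28.10 eV.
λ = hc/ΔE = 1240 / 28.10 = 44.1 nm.

44.1 nm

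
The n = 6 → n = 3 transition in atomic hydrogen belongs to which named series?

The series is set by the lower level: n_f = 3 is the Paschen series.

Paschen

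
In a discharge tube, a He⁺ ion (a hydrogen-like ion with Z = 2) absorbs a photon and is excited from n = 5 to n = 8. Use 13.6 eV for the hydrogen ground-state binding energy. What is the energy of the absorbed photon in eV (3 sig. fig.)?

The Bohr energies scale as Z², so for Z = 2: E_n = −54.40/n² eV.
E_8 = −54.40/64 = −0.8500 eV and E_5 = −54.40/25 = −2.176 eV.
The photon energy is |E_8 − E_5| = 1.33 eV.

1.33 eV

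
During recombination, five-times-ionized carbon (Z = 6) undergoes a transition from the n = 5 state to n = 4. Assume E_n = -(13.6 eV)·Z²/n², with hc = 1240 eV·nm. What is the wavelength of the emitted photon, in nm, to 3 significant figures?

For Z = 6 the level energies scale as Z², so the effective Rydberg energy is 13.6 × 36 = 489.6 eV.
ΔE = 489.6 × (1/4² − 1/5²) = 489.6 × 0.02250 = 11.02 eV.
λ = hc/ΔE = 1240 / 11.02 = 113 nm.

113 nm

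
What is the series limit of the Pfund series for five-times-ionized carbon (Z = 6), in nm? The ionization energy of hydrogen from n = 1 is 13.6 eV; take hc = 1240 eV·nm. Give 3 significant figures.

63.3 nm

The Pfund series has lower level n_f = 5; the series limit corresponds to n_i → ∞.
ΔE_max = 13.6 × 36 / 5² = 19.58 eV.
λ_min = 1240 / 19.58 = 63.3 nm.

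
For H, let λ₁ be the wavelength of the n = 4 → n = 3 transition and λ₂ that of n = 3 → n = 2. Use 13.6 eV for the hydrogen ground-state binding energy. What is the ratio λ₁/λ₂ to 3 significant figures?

λ ∝ 1/ΔE ∝ 1/(1/n_f² − 1/n_i²), and the Z² and hc factors cancel in the ratio.
λ₁/λ₂ = (1/2² − 1/3²)/(1/3² − 1/4²) = 0.1389/0.04861 = 2.86.

2.86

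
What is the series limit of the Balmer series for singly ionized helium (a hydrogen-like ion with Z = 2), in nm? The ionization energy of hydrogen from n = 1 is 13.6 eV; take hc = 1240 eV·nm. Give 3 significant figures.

91.2 nm

The Balmer series has lower level n_f = 2; the series limit corresponds to n_i → ∞.
ΔE_max = 13.6 × 4 / 2² = 13.60 eV.
λ_min = 1240 / 13.60 = 91.2 nm.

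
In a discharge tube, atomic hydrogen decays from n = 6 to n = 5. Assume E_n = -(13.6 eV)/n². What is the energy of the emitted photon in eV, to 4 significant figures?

0.1662 eV

E_6 = −13.60/36 = −0.3778 eV and E_5 = −13.60/25 = −0.5440 eV.
The photon energy is |E_6 − E_5| = 0.1662 eV.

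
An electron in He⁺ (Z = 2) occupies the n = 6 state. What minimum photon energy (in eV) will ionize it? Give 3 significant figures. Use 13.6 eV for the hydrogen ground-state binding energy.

E_n = −13.6 Z²/n² = −54.40/n² eV for Z = 2.
E_6 = −54.40/36 = −1.51 eV, so ionization (to E = 0) requires 1.51 eV.

1.51 eV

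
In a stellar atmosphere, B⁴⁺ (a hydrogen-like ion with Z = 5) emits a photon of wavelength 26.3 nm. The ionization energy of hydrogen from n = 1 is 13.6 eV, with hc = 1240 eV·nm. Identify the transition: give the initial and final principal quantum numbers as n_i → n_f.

n_i = 3, n_f = 2

The photon energy is ΔE = hc/λ = 1240 / 26.3 = 47.15 eV.
With Z = 5, ΔE = 340.0 × (1/n_f² − 1/n_i²), so 1/n_f² − 1/n_i² = 0.1387.
Trying n_f = 2 gives 1/n_i² = 0.1113, i.e. n_i ≈ 3; this pair matches.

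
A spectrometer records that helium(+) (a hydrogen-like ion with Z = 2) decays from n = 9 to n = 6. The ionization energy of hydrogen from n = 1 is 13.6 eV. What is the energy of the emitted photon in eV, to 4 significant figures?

0.8395 eV

The Bohr energies scale as Z², so for Z = 2: E_n = −54.40/n² eV.
E_9 = −54.40/81 = −0.6716 eV and E_6 = −54.40/36 = −1.511 eV.
The photon energy is |E_9 − E_6| = 0.8395 eV.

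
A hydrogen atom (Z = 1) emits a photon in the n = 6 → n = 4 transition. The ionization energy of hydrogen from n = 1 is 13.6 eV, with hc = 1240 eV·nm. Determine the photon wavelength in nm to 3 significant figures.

ΔE = 13.60 × (1/4² − 1/6²) = 13.60 × 0.03472 = 0.4722 eV.
λ = hc/ΔE = 1240 / 0.4722 = 2630 nm.
This line belongs to the Brackett series.

2630 nm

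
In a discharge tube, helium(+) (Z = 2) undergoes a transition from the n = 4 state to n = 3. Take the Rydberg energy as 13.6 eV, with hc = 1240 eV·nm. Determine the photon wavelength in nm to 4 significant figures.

468.9 nm

For Z = 2 the level energies scale as Z², so the effective Rydberg energy is 13.6 × 4 = 54.40 eV.
ΔE = 54.40 × (1/3² − 1/4²) = 54.40 × 0.04861 = 2.644 eV.
λ = hc/ΔE = 1240 / 2.644 = 468.9 nm.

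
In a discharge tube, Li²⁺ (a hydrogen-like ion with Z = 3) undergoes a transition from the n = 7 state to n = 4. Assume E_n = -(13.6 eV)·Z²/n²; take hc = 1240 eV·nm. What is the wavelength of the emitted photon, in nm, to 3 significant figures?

241 nm

For Z = 3 the level energies scale as Z², so the effective Rydberg energy is 13.6 × 9 = 122.4 eV.
ΔE = 122.4 × (1/4² − 1/7²) = 122.4 × 0.04209 = 5.152 eV.
λ = hc/ΔE = 1240 / 5.152 = 241 nm.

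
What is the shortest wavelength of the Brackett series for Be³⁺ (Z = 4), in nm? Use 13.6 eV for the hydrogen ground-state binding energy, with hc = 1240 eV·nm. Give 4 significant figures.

91.18 nm

The Brackett series has lower level n_f = 4; the series limit corresponds to n_i → ∞.
ΔE_max = 13.6 × 16 / 4² = 13.60 eV.
λ_min = 1240 / 13.60 = 91.18 nm.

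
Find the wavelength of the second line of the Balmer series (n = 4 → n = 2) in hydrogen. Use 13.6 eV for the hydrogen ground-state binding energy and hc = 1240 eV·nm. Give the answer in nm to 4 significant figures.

486.3 nm

The Balmer series terminates on n_f = 2; the second line has n_i = 2+2 = 4.
ΔE = 13.60 × (1/2² − 1/4²) = 2.550 eV.
λ = 1240 / 2.550 = 486.3 nm.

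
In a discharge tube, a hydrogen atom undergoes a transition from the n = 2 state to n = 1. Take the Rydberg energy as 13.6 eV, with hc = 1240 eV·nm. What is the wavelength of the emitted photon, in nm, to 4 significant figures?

121.6 nm

ΔE = 13.60 × (1/1² − 1/2²) = 13.60 × 0.7500 = 10.20 eV.
λ = hc/ΔE = 1240 / 10.20 = 121.6 nm.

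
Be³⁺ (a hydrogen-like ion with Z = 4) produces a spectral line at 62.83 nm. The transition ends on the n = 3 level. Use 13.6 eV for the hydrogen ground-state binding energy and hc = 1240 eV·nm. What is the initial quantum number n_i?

n_i = 7

The photon energy is ΔE = hc/λ = 1240 / 62.83 = 19.74 eV.
With Z = 4, ΔE = 217.6 × (1/n_f² − 1/n_i²), so 1/n_f² − 1/n_i² = 0.09070.
With n_f = 3: 1/n_i² = 1/9 − 0.09070 = 0.02041, so n_i ≈ 7.00.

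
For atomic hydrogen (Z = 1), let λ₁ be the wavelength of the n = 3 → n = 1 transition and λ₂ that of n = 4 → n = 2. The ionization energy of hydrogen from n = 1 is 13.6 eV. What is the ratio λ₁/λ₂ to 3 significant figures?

0.211

λ ∝ 1/ΔE ∝ 1/(1/n_f² − 1/n_i²), and the Z² and hc factors cancel in the ratio.
λ₁/λ₂ = (1/2² − 1/4²)/(1/1² − 1/3²) = 0.1875/0.8889 = 0.211.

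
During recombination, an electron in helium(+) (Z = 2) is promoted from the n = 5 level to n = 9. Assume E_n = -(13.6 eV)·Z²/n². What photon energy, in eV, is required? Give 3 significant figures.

The Bohr energies scale as Z², so for Z = 2: E_n = −54.40/n² eV.
E_9 = −54.40/81 = −0.6716 eV and E_5 = −54.40/25 = −2.176 eV.
The photon energy is |E_9 − E_5| = 1.50 eV.

1.50 eV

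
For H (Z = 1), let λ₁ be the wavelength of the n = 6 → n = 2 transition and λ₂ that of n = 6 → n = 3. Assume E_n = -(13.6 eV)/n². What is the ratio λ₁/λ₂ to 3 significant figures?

λ ∝ 1/ΔE ∝ 1/(1/n_f² − 1/n_i²), and the Z² and hc factors cancel in the ratio.
λ₁/λ₂ = (1/3² − 1/6²)/(1/2² − 1/6²) = 0.08333/0.2222 = 0.375.

0.375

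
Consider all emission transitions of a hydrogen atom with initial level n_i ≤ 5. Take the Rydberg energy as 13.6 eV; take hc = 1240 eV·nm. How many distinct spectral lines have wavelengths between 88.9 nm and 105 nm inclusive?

3

Enumerate all n_i → n_f pairs with 1 ≤ n_f < n_i ≤ 5 and compute λ = 1240 / [13.6·1·(1/n_f² − 1/n_i²)].
Lines falling in [88.9, 105] nm: 5→1 (94.98 nm), 4→1 (97.25 nm), 3→1 (102.6 nm).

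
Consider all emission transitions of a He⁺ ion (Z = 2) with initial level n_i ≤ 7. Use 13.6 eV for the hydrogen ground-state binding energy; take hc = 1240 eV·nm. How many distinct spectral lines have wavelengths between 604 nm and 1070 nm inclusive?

2

Enumerate all n_i → n_f pairs with 1 ≤ n_f < n_i ≤ 7 and compute λ = 1240 / [13.6·4·(1/n_f² − 1/n_i²)].
Lines falling in [604, 1070] nm: 6→4 (656.5 nm), 5→4 (1013 nm).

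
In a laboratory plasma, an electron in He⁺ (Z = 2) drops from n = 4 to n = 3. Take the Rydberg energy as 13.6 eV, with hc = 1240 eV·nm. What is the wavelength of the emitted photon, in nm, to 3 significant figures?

469 nm

For Z = 2 the level energies scale as Z², so the effective Rydberg energy is 13.6 × 4 = 54.40 eV.
ΔE = 54.40 × (1/3² − 1/4²) = 54.40 × 0.04861 = 2.644 eV.
λ = hc/ΔE = 1240 / 2.644 = 469 nm.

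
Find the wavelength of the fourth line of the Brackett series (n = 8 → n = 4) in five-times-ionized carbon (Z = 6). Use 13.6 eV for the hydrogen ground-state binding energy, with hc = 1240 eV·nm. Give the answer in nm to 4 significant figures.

54.03 nm

The Brackett series terminates on n_f = 4; the fourth line has n_i = 4+4 = 8.
ΔE = 489.6 × (1/4² − 1/8²) = 22.95 eV.
λ = 1240 / 22.95 = 54.03 nm.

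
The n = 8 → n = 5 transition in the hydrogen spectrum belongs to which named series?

The series is set by the lower level: n_f = 5 is the Pfund series.

Pfund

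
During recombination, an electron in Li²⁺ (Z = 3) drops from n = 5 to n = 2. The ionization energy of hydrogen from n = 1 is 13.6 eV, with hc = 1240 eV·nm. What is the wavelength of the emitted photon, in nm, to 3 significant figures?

For Z = 3 the level energies scale as Z², so the effective Rydberg energy is 13.6 × 9 = 122.4 eV.
ΔE = 122.4 × (1/2² − 1/5²) = 122.4 × 0.2100 = 25.70 eV.
λ = hc/ΔE = 1240 / 25.70 = 48.2 nm.

48.2 nm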